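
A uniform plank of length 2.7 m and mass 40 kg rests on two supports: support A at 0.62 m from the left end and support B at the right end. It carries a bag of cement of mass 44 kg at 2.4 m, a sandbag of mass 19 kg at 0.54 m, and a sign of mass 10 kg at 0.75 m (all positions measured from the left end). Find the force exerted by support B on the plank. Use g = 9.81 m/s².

Taking torques about support A:
Beam weight: 40 × 9.81 = 392.4 N down at 1.35 m → arm 0.73 m, τ = 392.4 × 0.73 = 286.5 N·m clockwise.
Bag of cement: 44 × 9.81 = 431.6 N down at 2.4 m → arm 1.78 m, τ = 431.6 × 1.78 = 768.2 N·m clockwise.
Sandbag: 19 × 9.81 = 186.4 N down at 0.54 m → arm 0.08 m, τ = 186.4 × 0.08 = 14.91 N·m counterclockwise.
Sign: 10 × 9.81 = 98.1 N down at 0.75 m → arm 0.13 m, τ = 98.1 × 0.13 = 12.75 N·m clockwise.
Net load moment about support A = 1053 N·m clockwise.
Reaction R at support B is upward at 2.7 m, arm 2.08 m → moment R × 2.08 counterclockwise.
For rotational equilibrium, R × 2.08 = 1053, so R = 506 N.

R_B ≈ 506 N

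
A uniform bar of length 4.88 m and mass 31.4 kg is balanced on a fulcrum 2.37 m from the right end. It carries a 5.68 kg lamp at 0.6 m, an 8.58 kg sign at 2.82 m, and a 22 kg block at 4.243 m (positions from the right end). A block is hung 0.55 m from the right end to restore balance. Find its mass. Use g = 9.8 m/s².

Take moments about the fulcrum (at 2.37 m from the right end).
Beam weight: 31.4 × 9.8 = 307.7 N down at 2.44 m → arm 0.07 m, τ = 307.7 × 0.07 = 21.54 N·m counterclockwise.
Lamp: 5.68 × 9.8 = 55.66 N down at 0.6 m → arm 1.77 m, τ = 55.66 × 1.77 = 98.52 N·m clockwise.
Sign: 8.58 × 9.8 = 84.08 N down at 2.82 m → arm 0.45 m, τ = 84.08 × 0.45 = 37.84 N·m counterclockwise.
Block: 22 × 9.8 = 215.6 N down at 4.243 m → arm 1.873 m, τ = 215.6 × 1.873 = 403.8 N·m counterclockwise.
Net moment of known loads = 364.7 N·m counterclockwise.
An unknown mass m at 0.55 m has arm 1.82 m; its moment is m·g·1.82 clockwise.
Balancing moments: m × 9.8 × 1.82 = 364.7, giving m = 364.7 / (9.8 × 1.82) = 20.4 kg.

m ≈ 20.4 kg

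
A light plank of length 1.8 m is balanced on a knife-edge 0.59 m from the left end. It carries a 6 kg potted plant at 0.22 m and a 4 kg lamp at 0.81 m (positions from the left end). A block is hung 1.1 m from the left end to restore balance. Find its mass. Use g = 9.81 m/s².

Taking torques about the knife-edge (at 0.59 m from the left end):
Potted plant: 6 × 9.81 = 58.86 N down at 0.22 m → arm 0.37 m, τ = 58.86 × 0.37 = 21.78 N·m counterclockwise.
Lamp: 4 × 9.81 = 39.24 N down at 0.81 m → arm 0.22 m, τ = 39.24 × 0.22 = 8.633 N·m clockwise.
Net moment of known loads = 13.15 N·m counterclockwise.
An unknown mass m at 1.1 m has arm 0.51 m; its moment is m·g·0.51 clockwise.
Balancing moments: m × 9.81 × 0.51 = 13.15, giving m = 13.15 / (9.81 × 0.51) = 2.63 kg.

m ≈ 2.63 kg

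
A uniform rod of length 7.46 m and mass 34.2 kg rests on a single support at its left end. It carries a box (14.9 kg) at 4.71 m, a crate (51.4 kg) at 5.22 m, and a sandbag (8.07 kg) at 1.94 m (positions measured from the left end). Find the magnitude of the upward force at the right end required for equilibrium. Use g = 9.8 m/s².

Sum moments about the left end (the unknown pivot reaction has zero arm there).
Beam weight: 34.2 × 9.8 = 335.2 N down at 3.73 m → arm 3.73 m, τ = 335.2 × 3.73 = 1250 N·m clockwise.
Box: 14.9 × 9.8 = 146 N down at 4.71 m → arm 4.71 m, τ = 146 × 4.71 = 687.7 N·m clockwise.
Crate: 51.4 × 9.8 = 503.7 N down at 5.22 m → arm 5.22 m, τ = 503.7 × 5.22 = 2629 N·m clockwise.
Sandbag: 8.07 × 9.8 = 79.09 N down at 1.94 m → arm 1.94 m, τ = 79.09 × 1.94 = 153.4 N·m clockwise.
Net moment of the loads = 4720 N·m clockwise.
The upward force F acts at the right end, arm 7.46 m, giving F × 7.46 counterclockwise.
Στ = 0 ⇒ F × 7.46 = 4720 ⇒ F = 4720 / 7.46 = 633 N.

F ≈ 633 N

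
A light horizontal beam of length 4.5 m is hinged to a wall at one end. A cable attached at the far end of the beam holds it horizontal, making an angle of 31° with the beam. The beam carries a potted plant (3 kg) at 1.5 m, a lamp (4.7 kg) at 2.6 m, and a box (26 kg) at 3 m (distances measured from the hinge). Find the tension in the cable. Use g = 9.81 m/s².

T ≈ 401 N

About the hinge:
Potted plant: 3 × 9.81 = 29.43 N down at 1.5 m → arm 1.5 m, τ = 29.43 × 1.5 = 44.14 N·m clockwise.
Lamp: 4.7 × 9.81 = 46.11 N down at 2.6 m → arm 2.6 m, τ = 46.11 × 2.6 = 119.9 N·m clockwise.
Box: 26 × 9.81 = 255.1 N down at 3 m → arm 3 m, τ = 255.1 × 3 = 765.3 N·m clockwise.
Total clockwise load moment = 929.3 N·m.
The cable tension T acts at 4.5 m; only its component perpendicular to the beam, T sinθ, produces torque. sin 31° = 0.515.
Στ = 0 ⇒ T × 4.5 × 0.515 = 929.3 ⇒ T = 929.3 / 2.317 = 401 N.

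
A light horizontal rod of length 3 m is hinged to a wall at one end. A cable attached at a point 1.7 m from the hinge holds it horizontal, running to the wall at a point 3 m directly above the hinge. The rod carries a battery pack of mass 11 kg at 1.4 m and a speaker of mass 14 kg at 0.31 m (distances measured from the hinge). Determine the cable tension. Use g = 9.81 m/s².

Choose the hinge as the axis so the unknown hinge reaction has zero arm there.
Battery pack: 11 × 9.81 = 107.9 N down at 1.4 m → arm 1.4 m, τ = 107.9 × 1.4 = 151.1 N·m clockwise.
Speaker: 14 × 9.81 = 137.3 N down at 0.31 m → arm 0.31 m, τ = 137.3 × 0.31 = 42.56 N·m clockwise.
Total clockwise load moment = 193.7 N·m.
The cable tension T acts at 1.7 m; only its component perpendicular to the rod, T sinθ, produces torque. sinθ = h/√(h²+d²) = 3/√(3²+1.7²) = 0.87.
Setting net torque to zero: T × 1.7 × 0.87 = 193.7 → T = 193.7 / 1.479 = 131 N.

T ≈ 131 N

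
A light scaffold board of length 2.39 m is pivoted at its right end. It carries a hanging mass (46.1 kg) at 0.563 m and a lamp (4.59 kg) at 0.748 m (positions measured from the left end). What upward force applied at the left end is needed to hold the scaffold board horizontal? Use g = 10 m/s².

F ≈ 384 N

Take moments about the right end.
Hanging mass: 46.1 × 10 = 461 N down at 0.563 m → arm 1.827 m, τ = 461 × 1.827 = 842.2 N·m counterclockwise.
Lamp: 4.59 × 10 = 45.9 N down at 0.748 m → arm 1.642 m, τ = 45.9 × 1.642 = 75.37 N·m counterclockwise.
Net moment of the loads = 917.6 N·m counterclockwise.
The upward force F acts at the left end, arm 2.39 m, giving F × 2.39 clockwise.
Στ = 0 ⇒ F × 2.39 = 917.6 ⇒ F = 917.6 / 2.39 = 384 N.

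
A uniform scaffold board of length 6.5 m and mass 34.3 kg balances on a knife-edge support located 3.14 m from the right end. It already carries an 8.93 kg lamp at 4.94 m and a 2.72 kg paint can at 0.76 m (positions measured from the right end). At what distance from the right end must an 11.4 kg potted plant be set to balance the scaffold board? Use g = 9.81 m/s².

Choose the knife-edge support (at 3.14 m from the right end) as the axis so the support reaction has zero arm there.
Beam weight: 34.3 × 9.81 = 336.5 N down at 3.25 m → arm 0.11 m, τ = 336.5 × 0.11 = 37.02 N·m counterclockwise.
Lamp: 8.93 × 9.81 = 87.6 N down at 4.94 m → arm 1.8 m, τ = 87.6 × 1.8 = 157.7 N·m counterclockwise.
Paint can: 2.72 × 9.81 = 26.68 N down at 0.76 m → arm 2.38 m, τ = 26.68 × 2.38 = 63.5 N·m clockwise.
Net moment of existing loads = 131.2 N·m counterclockwise.
The potted plant weighs 11.4 × 9.81 = 111.8 N and must supply an equal clockwise moment, so its lever arm about the knife-edge support is 131.2 / 111.8 = 1.17 m.
That puts it at 3.14 − 1.17 = 1.97 m from the right end.

x ≈ 1.97 m from the right end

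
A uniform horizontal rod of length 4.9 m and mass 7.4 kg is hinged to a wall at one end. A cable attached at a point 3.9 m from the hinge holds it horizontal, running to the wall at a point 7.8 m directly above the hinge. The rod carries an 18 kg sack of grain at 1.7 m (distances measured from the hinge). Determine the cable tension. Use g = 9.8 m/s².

T ≈ 137 N

Taking torques about the hinge:
Beam weight: 7.4 × 9.8 = 72.52 N down at 2.45 m → arm 2.45 m, τ = 72.52 × 2.45 = 177.7 N·m clockwise.
Sack of grain: 18 × 9.8 = 176.4 N down at 1.7 m → arm 1.7 m, τ = 176.4 × 1.7 = 299.9 N·m clockwise.
Total clockwise load moment = 477.6 N·m.
The cable tension T acts at 3.9 m; only its component perpendicular to the rod, T sinθ, produces torque. sinθ = h/√(h²+d²) = 7.8/√(7.8²+3.9²) = 0.8944.
For rotational equilibrium, T × 3.9 × 0.8944 = 477.6, so T = 477.6 / 3.488 = 137 N.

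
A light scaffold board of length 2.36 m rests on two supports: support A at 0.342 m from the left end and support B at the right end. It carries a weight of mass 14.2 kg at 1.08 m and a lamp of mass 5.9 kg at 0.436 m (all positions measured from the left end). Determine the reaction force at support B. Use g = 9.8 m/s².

R_B ≈ 53.6 N

Choose support A as the axis so its reaction then has zero moment arm.
Weight: 14.2 × 9.8 = 139.2 N down at 1.08 m → arm 0.738 m, τ = 139.2 × 0.738 = 102.7 N·m clockwise.
Lamp: 5.9 × 9.8 = 57.82 N down at 0.436 m → arm 0.094 m, τ = 57.82 × 0.094 = 5.435 N·m clockwise.
Net load moment about support A = 108.1 N·m clockwise.
Reaction R at support B is upward at 2.36 m, arm 2.018 m → moment R × 2.018 counterclockwise.
Balancing moments: R × 2.018 = 108.1, giving R = 53.6 N.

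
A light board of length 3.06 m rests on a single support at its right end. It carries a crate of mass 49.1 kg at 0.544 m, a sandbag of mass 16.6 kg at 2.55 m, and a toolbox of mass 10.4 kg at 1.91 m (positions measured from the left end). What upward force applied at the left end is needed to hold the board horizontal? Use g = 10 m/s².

F ≈ 470 N

Choose the right end as the axis so the unknown pivot reaction has zero arm there.
Crate: 49.1 × 10 = 491 N down at 0.544 m → arm 2.516 m, τ = 491 × 2.516 = 1235 N·m counterclockwise.
Sandbag: 16.6 × 10 = 166 N down at 2.55 m → arm 0.51 m, τ = 166 × 0.51 = 84.66 N·m counterclockwise.
Toolbox: 10.4 × 10 = 104 N down at 1.91 m → arm 1.15 m, τ = 104 × 1.15 = 119.6 N·m counterclockwise.
Net moment of the loads = 1439 N·m counterclockwise.
The upward force F acts at the left end, arm 3.06 m, giving F × 3.06 clockwise.
For rotational equilibrium, F × 3.06 = 1439, so F = 1439 / 3.06 = 470 N.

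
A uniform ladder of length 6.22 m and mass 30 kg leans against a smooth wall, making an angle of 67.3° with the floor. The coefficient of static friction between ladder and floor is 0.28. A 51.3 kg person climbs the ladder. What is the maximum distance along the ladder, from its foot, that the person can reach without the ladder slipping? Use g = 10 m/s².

Choose the foot of the ladder as the axis so the floor normal and friction both act there and drop out.
Ladder weight 30×10 = 300 N acts at 3.11 m along the ladder; its horizontal arm is 3.11·cos67.3° = 1.2 m → τ = 360 N·m clockwise.
Person weight 51.3×10 = 513 N at distance d → arm d·cos67.3° → τ = 513·d·0.3859 clockwise.
Wall normal N at the top has arm L sinθ = 5.738 m counterclockwise, so Στ = 0 gives N·5.738 = 360 + 198·d.
ΣFy = 0 ⇒ N_floor = 813 N, so the maximum friction is μ_s·N_floor = 0.28×813 = 227.6 N. ΣFx = 0 ⇒ N_wall = f, so at the slipping point N = 227.6 N.
Substituting: 227.6×5.738 = 360 + 198·d ⇒ d = (1306 − 360) / 198 = 4.78 m.

d ≈ 4.78 m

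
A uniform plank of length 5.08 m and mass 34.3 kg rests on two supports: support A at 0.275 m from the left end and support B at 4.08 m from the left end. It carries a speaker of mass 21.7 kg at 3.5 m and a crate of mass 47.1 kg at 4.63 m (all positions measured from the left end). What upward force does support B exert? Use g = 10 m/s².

Choose support A as the axis so its reaction then has zero moment arm.
Beam weight: 34.3 × 10 = 343 N down at 2.54 m → arm 2.265 m, τ = 343 × 2.265 = 776.9 N·m clockwise.
Speaker: 21.7 × 10 = 217 N down at 3.5 m → arm 3.225 m, τ = 217 × 3.225 = 699.8 N·m clockwise.
Crate: 47.1 × 10 = 471 N down at 4.63 m → arm 4.355 m, τ = 471 × 4.355 = 2051 N·m clockwise.
Net load moment about support A = 3528 N·m clockwise.
Reaction R at support B is upward at 4.08 m, arm 3.805 m → moment R × 3.805 counterclockwise.
Setting net torque to zero: R × 3.805 = 3528 → R = 927 N.

R_B ≈ 927 N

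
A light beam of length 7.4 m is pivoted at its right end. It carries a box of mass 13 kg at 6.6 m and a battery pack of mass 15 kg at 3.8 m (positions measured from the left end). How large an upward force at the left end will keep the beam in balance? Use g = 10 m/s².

Choose the right end as the axis so the unknown pivot reaction has zero arm there.
Box: 13 × 10 = 130 N down at 6.6 m → arm 0.8 m, τ = 130 × 0.8 = 104 N·m counterclockwise.
Battery pack: 15 × 10 = 150 N down at 3.8 m → arm 3.6 m, τ = 150 × 3.6 = 540 N·m counterclockwise.
Net moment of the loads = 644 N·m counterclockwise.
The upward force F acts at the left end, arm 7.4 m, giving F × 7.4 clockwise.
Balancing moments: F × 7.4 = 644, giving F = 644 / 7.4 = 87 N.

F ≈ 87 N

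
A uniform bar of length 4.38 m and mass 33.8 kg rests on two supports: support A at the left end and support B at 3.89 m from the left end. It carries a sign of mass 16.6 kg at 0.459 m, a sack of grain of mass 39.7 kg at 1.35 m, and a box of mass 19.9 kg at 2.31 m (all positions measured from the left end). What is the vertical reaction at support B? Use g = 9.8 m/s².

R_B ≈ 457 N

Choose support A as the axis so its reaction then has zero moment arm.
Beam weight: 33.8 × 9.8 = 331.2 N down at 2.19 m → arm 2.19 m, τ = 331.2 × 2.19 = 725.3 N·m clockwise.
Sign: 16.6 × 9.8 = 162.7 N down at 0.459 m → arm 0.459 m, τ = 162.7 × 0.459 = 74.68 N·m clockwise.
Sack of grain: 39.7 × 9.8 = 389.1 N down at 1.35 m → arm 1.35 m, τ = 389.1 × 1.35 = 525.3 N·m clockwise.
Box: 19.9 × 9.8 = 195 N down at 2.31 m → arm 2.31 m, τ = 195 × 2.31 = 450.4 N·m clockwise.
Net load moment about support A = 1776 N·m clockwise.
Reaction R at support B is upward at 3.89 m, arm 3.89 m → moment R × 3.89 counterclockwise.
For rotational equilibrium, R × 3.89 = 1776, so R = 457 N.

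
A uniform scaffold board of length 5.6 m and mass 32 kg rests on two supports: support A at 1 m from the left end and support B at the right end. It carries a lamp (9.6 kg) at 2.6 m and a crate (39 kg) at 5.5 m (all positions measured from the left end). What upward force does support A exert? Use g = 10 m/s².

R_A ≈ 266 N

Choose support B as the axis so its reaction then has zero moment arm.
Beam weight: 32 × 10 = 320 N down at 2.8 m → arm 2.8 m, τ = 320 × 2.8 = 896 N·m counterclockwise.
Lamp: 9.6 × 10 = 96 N down at 2.6 m → arm 3 m, τ = 96 × 3 = 288 N·m counterclockwise.
Crate: 39 × 10 = 390 N down at 5.5 m → arm 0.1 m, τ = 390 × 0.1 = 39 N·m counterclockwise.
Net load moment about support B = 1223 N·m counterclockwise.
Reaction R at support A is upward at 1 m, arm 4.6 m → moment R × 4.6 clockwise.
For rotational equilibrium, R × 4.6 = 1223, so R = 266 N.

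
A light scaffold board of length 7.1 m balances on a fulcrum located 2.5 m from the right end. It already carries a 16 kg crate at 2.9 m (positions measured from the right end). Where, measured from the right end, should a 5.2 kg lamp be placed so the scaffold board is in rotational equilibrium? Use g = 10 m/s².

x ≈ 1.27 m from the right end

About the fulcrum (at 2.5 m from the right end):
Crate: 16 × 10 = 160 N down at 2.9 m → arm 0.4 m, τ = 160 × 0.4 = 64 N·m counterclockwise.
Net moment of existing loads = 64 N·m counterclockwise.
The lamp weighs 5.2 × 10 = 52 N and must supply an equal clockwise moment, so its lever arm about the fulcrum is 64 / 52 = 1.23 m.
That puts it at 2.5 − 1.23 = 1.27 m from the right end.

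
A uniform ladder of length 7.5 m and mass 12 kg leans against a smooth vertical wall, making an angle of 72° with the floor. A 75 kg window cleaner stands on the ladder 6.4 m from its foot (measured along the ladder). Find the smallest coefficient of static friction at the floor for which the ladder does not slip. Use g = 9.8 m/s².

About the foot of the ladder:
Ladder weight 12×9.8 = 117.6 N acts at 3.75 m along the ladder; its horizontal arm is 3.75·cos72° = 1.159 m → τ = 136.3 N·m clockwise.
Window cleaner: 75×9.8 = 735 N at 6.4 m → arm 1.978 m → τ = 1454 N·m clockwise.
Wall normal N acts horizontally at the top; its moment arm is the height L sinθ = 7.5·sin72° = 7.133 m, counterclockwise.
Setting net torque to zero: N × 7.133 = 1590 → N = 222.9 N.
ΣFx = 0 ⇒ f = N_wall = 222.9 N. ΣFy = 0 ⇒ N_floor = 852.6 N.
μ_min = f / N_floor = 222.9 / 852.6 = 0.261.

μ_min ≈ 0.261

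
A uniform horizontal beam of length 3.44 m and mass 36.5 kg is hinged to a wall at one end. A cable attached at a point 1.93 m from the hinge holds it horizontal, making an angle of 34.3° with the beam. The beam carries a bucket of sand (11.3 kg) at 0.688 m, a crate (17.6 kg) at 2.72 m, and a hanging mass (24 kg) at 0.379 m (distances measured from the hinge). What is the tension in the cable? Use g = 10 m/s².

Choose the hinge as the axis so the unknown hinge reaction has zero arm there.
Beam weight: 36.5 × 10 = 365 N down at 1.72 m → arm 1.72 m, τ = 365 × 1.72 = 627.8 N·m clockwise.
Bucket of sand: 11.3 × 10 = 113 N down at 0.688 m → arm 0.688 m, τ = 113 × 0.688 = 77.74 N·m clockwise.
Crate: 17.6 × 10 = 176 N down at 2.72 m → arm 2.72 m, τ = 176 × 2.72 = 478.7 N·m clockwise.
Hanging mass: 24 × 10 = 240 N down at 0.379 m → arm 0.379 m, τ = 240 × 0.379 = 90.96 N·m clockwise.
Total clockwise load moment = 1275 N·m.
The cable tension T acts at 1.93 m; only its component perpendicular to the beam, T sinθ, produces torque. sin 34.3° = 0.5635.
Balancing moments: T × 1.93 × 0.5635 = 1275, giving T = 1275 / 1.088 = 1170 N.

T ≈ 1170 N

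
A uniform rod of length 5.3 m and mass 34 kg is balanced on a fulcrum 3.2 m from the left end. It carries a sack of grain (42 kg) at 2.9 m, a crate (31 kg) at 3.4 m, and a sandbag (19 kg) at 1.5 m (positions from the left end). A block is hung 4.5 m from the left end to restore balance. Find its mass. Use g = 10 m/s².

m ≈ 44.2 kg

Sum moments about the fulcrum (at 3.2 m from the left end) (the support reaction has zero arm there).
Beam weight: 34 × 10 = 340 N down at 2.65 m → arm 0.55 m, τ = 340 × 0.55 = 187 N·m counterclockwise.
Sack of grain: 42 × 10 = 420 N down at 2.9 m → arm 0.3 m, τ = 420 × 0.3 = 126 N·m counterclockwise.
Crate: 31 × 10 = 310 N down at 3.4 m → arm 0.2 m, τ = 310 × 0.2 = 62 N·m clockwise.
Sandbag: 19 × 10 = 190 N down at 1.5 m → arm 1.7 m, τ = 190 × 1.7 = 323 N·m counterclockwise.
Net moment of known loads = 574 N·m counterclockwise.
An unknown mass m at 4.5 m has arm 1.3 m; its moment is m·g·1.3 clockwise.
For rotational equilibrium, m × 10 × 1.3 = 574, so m = 574 / (10 × 1.3) = 44.2 kg.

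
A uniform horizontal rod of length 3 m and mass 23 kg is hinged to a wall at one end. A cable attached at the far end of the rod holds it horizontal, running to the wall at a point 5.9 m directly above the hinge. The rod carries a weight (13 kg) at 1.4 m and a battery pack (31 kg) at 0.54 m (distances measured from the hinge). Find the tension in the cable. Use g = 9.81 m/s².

T ≈ 255 N

Choose the hinge as the axis so the unknown hinge reaction has zero arm there.
Beam weight: 23 × 9.81 = 225.6 N down at 1.5 m → arm 1.5 m, τ = 225.6 × 1.5 = 338.4 N·m clockwise.
Weight: 13 × 9.81 = 127.5 N down at 1.4 m → arm 1.4 m, τ = 127.5 × 1.4 = 178.5 N·m clockwise.
Battery pack: 31 × 9.81 = 304.1 N down at 0.54 m → arm 0.54 m, τ = 304.1 × 0.54 = 164.2 N·m clockwise.
Total clockwise load moment = 681.1 N·m.
The cable tension T acts at 3 m; only its component perpendicular to the rod, T sinθ, produces torque. sinθ = h/√(h²+d²) = 5.9/√(5.9²+3²) = 0.8914.
Balancing moments: T × 3 × 0.8914 = 681.1, giving T = 681.1 / 2.674 = 255 N.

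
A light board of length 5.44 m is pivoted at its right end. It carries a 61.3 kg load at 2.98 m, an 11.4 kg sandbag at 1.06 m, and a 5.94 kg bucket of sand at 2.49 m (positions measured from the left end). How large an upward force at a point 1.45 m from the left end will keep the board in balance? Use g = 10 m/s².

About the right end:
Load: 61.3 × 10 = 613 N down at 2.98 m → arm 2.46 m, τ = 613 × 2.46 = 1508 N·m counterclockwise.
Sandbag: 11.4 × 10 = 114 N down at 1.06 m → arm 4.38 m, τ = 114 × 4.38 = 499.3 N·m counterclockwise.
Bucket of sand: 5.94 × 10 = 59.4 N down at 2.49 m → arm 2.95 m, τ = 59.4 × 2.95 = 175.2 N·m counterclockwise.
Net moment of the loads = 2182 N·m counterclockwise.
The upward force F acts at a point 1.45 m from the left end, arm 3.99 m, giving F × 3.99 clockwise.
Balancing moments: F × 3.99 = 2182, giving F = 2182 / 3.99 = 547 N.

F ≈ 547 N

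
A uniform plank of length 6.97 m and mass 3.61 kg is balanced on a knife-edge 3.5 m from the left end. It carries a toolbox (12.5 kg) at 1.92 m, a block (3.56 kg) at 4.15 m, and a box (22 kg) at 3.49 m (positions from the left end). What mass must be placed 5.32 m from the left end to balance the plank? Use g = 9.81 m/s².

m ≈ 9.73 kg

Sum moments about the knife-edge (at 3.5 m from the left end) (the support reaction has zero arm there).
Beam weight: 3.61 × 9.81 = 35.41 N down at 3.485 m → arm 0.015 m, τ = 35.41 × 0.015 = 0.5311 N·m counterclockwise.
Toolbox: 12.5 × 9.81 = 122.6 N down at 1.92 m → arm 1.58 m, τ = 122.6 × 1.58 = 193.7 N·m counterclockwise.
Block: 3.56 × 9.81 = 34.92 N down at 4.15 m → arm 0.65 m, τ = 34.92 × 0.65 = 22.7 N·m clockwise.
Box: 22 × 9.81 = 215.8 N down at 3.49 m → arm 0.01 m, τ = 215.8 × 0.01 = 2.158 N·m counterclockwise.
Net moment of known loads = 173.7 N·m counterclockwise.
An unknown mass m at 5.32 m has arm 1.82 m; its moment is m·g·1.82 clockwise.
Setting net torque to zero: m × 9.81 × 1.82 = 173.7 → m = 173.7 / (9.81 × 1.82) = 9.73 kg.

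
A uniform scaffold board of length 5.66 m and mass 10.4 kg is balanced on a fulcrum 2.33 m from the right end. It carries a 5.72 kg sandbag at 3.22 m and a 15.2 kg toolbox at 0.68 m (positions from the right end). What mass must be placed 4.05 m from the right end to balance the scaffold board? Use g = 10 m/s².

About the fulcrum (at 2.33 m from the right end):
Beam weight: 10.4 × 10 = 104 N down at 2.83 m → arm 0.5 m, τ = 104 × 0.5 = 52 N·m counterclockwise.
Sandbag: 5.72 × 10 = 57.2 N down at 3.22 m → arm 0.89 m, τ = 57.2 × 0.89 = 50.91 N·m counterclockwise.
Toolbox: 15.2 × 10 = 152 N down at 0.68 m → arm 1.65 m, τ = 152 × 1.65 = 250.8 N·m clockwise.
Net moment of known loads = 147.9 N·m clockwise.
An unknown mass m at 4.05 m has arm 1.72 m; its moment is m·g·1.72 counterclockwise.
Balancing moments: m × 10 × 1.72 = 147.9, giving m = 147.9 / (10 × 1.72) = 8.6 kg.

m ≈ 8.6 kg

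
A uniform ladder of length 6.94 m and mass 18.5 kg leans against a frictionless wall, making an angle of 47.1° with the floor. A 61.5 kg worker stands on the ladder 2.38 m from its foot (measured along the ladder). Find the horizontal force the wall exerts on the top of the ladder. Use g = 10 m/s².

Sum moments about the foot of the ladder (the floor normal and friction both act there and drop out).
Ladder weight 18.5×10 = 185 N acts at 3.47 m along the ladder; its horizontal arm is 3.47·cos47.1° = 2.362 m → τ = 437 N·m clockwise.
Worker: 61.5×10 = 615 N at 2.38 m → arm 1.62 m → τ = 996.3 N·m clockwise.
Wall normal N acts horizontally at the top; its moment arm is the height L sinθ = 6.94·sin47.1° = 5.084 m, counterclockwise.
Στ = 0 ⇒ N × 5.084 = 1433 ⇒ N = 282 N.

N_wall ≈ 282 N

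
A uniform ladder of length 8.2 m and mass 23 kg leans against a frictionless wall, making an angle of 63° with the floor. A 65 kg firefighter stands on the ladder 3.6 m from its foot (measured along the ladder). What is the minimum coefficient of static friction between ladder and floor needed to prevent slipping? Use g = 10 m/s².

μ_min ≈ 0.232

Taking torques about the foot of the ladder:
Ladder weight 23×10 = 230 N acts at 4.1 m along the ladder; its horizontal arm is 4.1·cos63° = 1.861 m → τ = 428 N·m clockwise.
Firefighter: 65×10 = 650 N at 3.6 m → arm 1.634 m → τ = 1062 N·m clockwise.
Wall normal N acts horizontally at the top; its moment arm is the height L sinθ = 8.2·sin63° = 7.306 m, counterclockwise.
For rotational equilibrium, N × 7.306 = 1490, so N = 203.9 N.
ΣFx = 0 ⇒ f = N_wall = 203.9 N. ΣFy = 0 ⇒ N_floor = 880 N.
μ_min = f / N_floor = 203.9 / 880 = 0.232.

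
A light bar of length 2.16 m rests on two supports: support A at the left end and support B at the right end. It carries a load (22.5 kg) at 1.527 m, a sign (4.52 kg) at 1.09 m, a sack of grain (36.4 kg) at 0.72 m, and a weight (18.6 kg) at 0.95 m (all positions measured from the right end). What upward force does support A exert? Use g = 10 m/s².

R_A ≈ 385 N

Choose support B as the axis so its reaction then has zero moment arm.
Load: 22.5 × 10 = 225 N down at 1.527 m → arm 1.527 m, τ = 225 × 1.527 = 343.6 N·m counterclockwise.
Sign: 4.52 × 10 = 45.2 N down at 1.09 m → arm 1.09 m, τ = 45.2 × 1.09 = 49.27 N·m counterclockwise.
Sack of grain: 36.4 × 10 = 364 N down at 0.72 m → arm 0.72 m, τ = 364 × 0.72 = 262.1 N·m counterclockwise.
Weight: 18.6 × 10 = 186 N down at 0.95 m → arm 0.95 m, τ = 186 × 0.95 = 176.7 N·m counterclockwise.
Net load moment about support B = 831.7 N·m counterclockwise.
Reaction R at support A is upward at 2.16 m, arm 2.16 m → moment R × 2.16 clockwise.
Στ = 0 ⇒ R × 2.16 = 831.7 ⇒ R = 385 N.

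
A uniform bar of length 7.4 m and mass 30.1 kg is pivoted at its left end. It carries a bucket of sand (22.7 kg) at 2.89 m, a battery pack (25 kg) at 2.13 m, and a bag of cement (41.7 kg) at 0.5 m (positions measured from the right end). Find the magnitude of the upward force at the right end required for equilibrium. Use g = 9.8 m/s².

Take moments about the left end.
Beam weight: 30.1 × 9.8 = 295 N down at 3.7 m → arm 3.7 m, τ = 295 × 3.7 = 1092 N·m clockwise.
Bucket of sand: 22.7 × 9.8 = 222.5 N down at 2.89 m → arm 4.51 m, τ = 222.5 × 4.51 = 1003 N·m clockwise.
Battery pack: 25 × 9.8 = 245 N down at 2.13 m → arm 5.27 m, τ = 245 × 5.27 = 1291 N·m clockwise.
Bag of cement: 41.7 × 9.8 = 408.7 N down at 0.5 m → arm 6.9 m, τ = 408.7 × 6.9 = 2820 N·m clockwise.
Net moment of the loads = 6206 N·m clockwise.
The upward force F acts at the right end, arm 7.4 m, giving F × 7.4 counterclockwise.
For rotational equilibrium, F × 7.4 = 6206, so F = 6206 / 7.4 = 839 N.

F ≈ 839 N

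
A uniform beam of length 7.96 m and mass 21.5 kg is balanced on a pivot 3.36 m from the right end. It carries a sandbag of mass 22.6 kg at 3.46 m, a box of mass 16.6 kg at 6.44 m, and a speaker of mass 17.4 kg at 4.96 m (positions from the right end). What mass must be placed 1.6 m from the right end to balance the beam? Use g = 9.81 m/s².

m ≈ 53.7 kg

Take moments about the pivot (at 3.36 m from the right end).
Beam weight: 21.5 × 9.81 = 210.9 N down at 3.98 m → arm 0.62 m, τ = 210.9 × 0.62 = 130.8 N·m counterclockwise.
Sandbag: 22.6 × 9.81 = 221.7 N down at 3.46 m → arm 0.1 m, τ = 221.7 × 0.1 = 22.17 N·m counterclockwise.
Box: 16.6 × 9.81 = 162.8 N down at 6.44 m → arm 3.08 m, τ = 162.8 × 3.08 = 501.4 N·m counterclockwise.
Speaker: 17.4 × 9.81 = 170.7 N down at 4.96 m → arm 1.6 m, τ = 170.7 × 1.6 = 273.1 N·m counterclockwise.
Net moment of known loads = 927.5 N·m counterclockwise.
An unknown mass m at 1.6 m has arm 1.76 m; its moment is m·g·1.76 clockwise.
For rotational equilibrium, m × 9.81 × 1.76 = 927.5, so m = 927.5 / (9.81 × 1.76) = 53.7 kg.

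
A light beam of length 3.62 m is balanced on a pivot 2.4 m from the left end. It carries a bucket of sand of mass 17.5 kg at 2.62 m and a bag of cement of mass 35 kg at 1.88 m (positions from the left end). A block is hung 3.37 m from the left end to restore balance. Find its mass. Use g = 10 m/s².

About the pivot (at 2.4 m from the left end):
Bucket of sand: 17.5 × 10 = 175 N down at 2.62 m → arm 0.22 m, τ = 175 × 0.22 = 38.5 N·m clockwise.
Bag of cement: 35 × 10 = 350 N down at 1.88 m → arm 0.52 m, τ = 350 × 0.52 = 182 N·m counterclockwise.
Net moment of known loads = 143.5 N·m counterclockwise.
An unknown mass m at 3.37 m has arm 0.97 m; its moment is m·g·0.97 clockwise.
For rotational equilibrium, m × 10 × 0.97 = 143.5, so m = 143.5 / (10 × 0.97) = 14.8 kg.

m ≈ 14.8 kg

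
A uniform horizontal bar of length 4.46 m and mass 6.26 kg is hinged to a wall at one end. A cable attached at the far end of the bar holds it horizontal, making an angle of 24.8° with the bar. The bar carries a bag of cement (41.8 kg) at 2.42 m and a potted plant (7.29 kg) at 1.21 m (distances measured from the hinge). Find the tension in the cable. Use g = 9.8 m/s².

T ≈ 649 N

About the hinge:
Beam weight: 6.26 × 9.8 = 61.35 N down at 2.23 m → arm 2.23 m, τ = 61.35 × 2.23 = 136.8 N·m clockwise.
Bag of cement: 41.8 × 9.8 = 409.6 N down at 2.42 m → arm 2.42 m, τ = 409.6 × 2.42 = 991.2 N·m clockwise.
Potted plant: 7.29 × 9.8 = 71.44 N down at 1.21 m → arm 1.21 m, τ = 71.44 × 1.21 = 86.44 N·m clockwise.
Total clockwise load moment = 1214 N·m.
The cable tension T acts at 4.46 m; only its component perpendicular to the bar, T sinθ, produces torque. sin 24.8° = 0.4195.
Setting net torque to zero: T × 4.46 × 0.4195 = 1214 → T = 1214 / 1.871 = 649 N.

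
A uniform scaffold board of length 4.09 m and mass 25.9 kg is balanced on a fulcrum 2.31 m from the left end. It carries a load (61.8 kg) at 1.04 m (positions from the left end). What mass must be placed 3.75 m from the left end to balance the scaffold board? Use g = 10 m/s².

Sum moments about the fulcrum (at 2.31 m from the left end) (the support reaction has zero arm there).
Beam weight: 25.9 × 10 = 259 N down at 2.045 m → arm 0.265 m, τ = 259 × 0.265 = 68.64 N·m counterclockwise.
Load: 61.8 × 10 = 618 N down at 1.04 m → arm 1.27 m, τ = 618 × 1.27 = 784.9 N·m counterclockwise.
Net moment of known loads = 853.5 N·m counterclockwise.
An unknown mass m at 3.75 m has arm 1.44 m; its moment is m·g·1.44 clockwise.
Balancing moments: m × 10 × 1.44 = 853.5, giving m = 853.5 / (10 × 1.44) = 59.3 kg.

m ≈ 59.3 kg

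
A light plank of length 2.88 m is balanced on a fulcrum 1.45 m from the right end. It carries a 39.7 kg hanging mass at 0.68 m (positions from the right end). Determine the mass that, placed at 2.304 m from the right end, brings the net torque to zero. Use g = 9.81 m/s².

Taking torques about the fulcrum (at 1.45 m from the right end):
Hanging mass: 39.7 × 9.81 = 389.5 N down at 0.68 m → arm 0.77 m, τ = 389.5 × 0.77 = 299.9 N·m clockwise.
Net moment of known loads = 299.9 N·m clockwise.
An unknown mass m at 2.304 m has arm 0.854 m; its moment is m·g·0.854 counterclockwise.
Στ = 0 ⇒ m × 9.81 × 0.854 = 299.9 ⇒ m = 299.9 / (9.81 × 0.854) = 35.8 kg.

m ≈ 35.8 kg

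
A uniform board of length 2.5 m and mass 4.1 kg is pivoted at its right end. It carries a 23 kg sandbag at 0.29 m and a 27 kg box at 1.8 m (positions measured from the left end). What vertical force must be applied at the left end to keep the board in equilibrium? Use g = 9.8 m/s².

F ≈ 293 N

Choose the right end as the axis so the unknown pivot reaction has zero arm there.
Beam weight: 4.1 × 9.8 = 40.18 N down at 1.25 m → arm 1.25 m, τ = 40.18 × 1.25 = 50.23 N·m counterclockwise.
Sandbag: 23 × 9.8 = 225.4 N down at 0.29 m → arm 2.21 m, τ = 225.4 × 2.21 = 498.1 N·m counterclockwise.
Box: 27 × 9.8 = 264.6 N down at 1.8 m → arm 0.7 m, τ = 264.6 × 0.7 = 185.2 N·m counterclockwise.
Net moment of the loads = 733.5 N·m counterclockwise.
The upward force F acts at the left end, arm 2.5 m, giving F × 2.5 clockwise.
Στ = 0 ⇒ F × 2.5 = 733.5 ⇒ F = 733.5 / 2.5 = 293 N.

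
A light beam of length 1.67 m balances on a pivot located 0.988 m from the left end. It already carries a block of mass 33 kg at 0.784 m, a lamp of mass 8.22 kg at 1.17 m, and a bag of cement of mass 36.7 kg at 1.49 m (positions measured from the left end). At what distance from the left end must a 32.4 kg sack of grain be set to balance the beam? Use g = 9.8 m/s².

x ≈ 0.581 m from the left end

Choose the pivot (at 0.988 m from the left end) as the axis so the support reaction has zero arm there.
Block: 33 × 9.8 = 323.4 N down at 0.784 m → arm 0.204 m, τ = 323.4 × 0.204 = 65.97 N·m counterclockwise.
Lamp: 8.22 × 9.8 = 80.56 N down at 1.17 m → arm 0.182 m, τ = 80.56 × 0.182 = 14.66 N·m clockwise.
Bag of cement: 36.7 × 9.8 = 359.7 N down at 1.49 m → arm 0.502 m, τ = 359.7 × 0.502 = 180.6 N·m clockwise.
Net moment of existing loads = 129.3 N·m clockwise.
The sack of grain weighs 32.4 × 9.8 = 317.5 N and must supply an equal counterclockwise moment, so its lever arm about the pivot is 129.3 / 317.5 = 0.407 m.
That puts it at 0.988 − 0.407 = 0.581 m from the left end.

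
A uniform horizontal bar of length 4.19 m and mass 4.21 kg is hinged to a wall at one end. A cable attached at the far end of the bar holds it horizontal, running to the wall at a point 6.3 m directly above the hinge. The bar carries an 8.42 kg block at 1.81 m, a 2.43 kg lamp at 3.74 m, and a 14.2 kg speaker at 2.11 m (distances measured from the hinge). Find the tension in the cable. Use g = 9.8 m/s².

T ≈ 177 N

Taking torques about the hinge:
Beam weight: 4.21 × 9.8 = 41.26 N down at 2.095 m → arm 2.095 m, τ = 41.26 × 2.095 = 86.44 N·m clockwise.
Block: 8.42 × 9.8 = 82.52 N down at 1.81 m → arm 1.81 m, τ = 82.52 × 1.81 = 149.4 N·m clockwise.
Lamp: 2.43 × 9.8 = 23.81 N down at 3.74 m → arm 3.74 m, τ = 23.81 × 3.74 = 89.05 N·m clockwise.
Speaker: 14.2 × 9.8 = 139.2 N down at 2.11 m → arm 2.11 m, τ = 139.2 × 2.11 = 293.7 N·m clockwise.
Total clockwise load moment = 618.6 N·m.
The cable tension T acts at 4.19 m; only its component perpendicular to the bar, T sinθ, produces torque. sinθ = h/√(h²+d²) = 6.3/√(6.3²+4.19²) = 0.8327.
Στ = 0 ⇒ T × 4.19 × 0.8327 = 618.6 ⇒ T = 618.6 / 3.489 = 177 N.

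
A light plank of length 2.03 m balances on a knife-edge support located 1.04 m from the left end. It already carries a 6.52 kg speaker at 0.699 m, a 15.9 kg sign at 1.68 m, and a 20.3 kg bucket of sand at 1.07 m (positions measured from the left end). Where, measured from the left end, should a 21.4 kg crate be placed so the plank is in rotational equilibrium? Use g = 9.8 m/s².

Taking torques about the knife-edge support (at 1.04 m from the left end):
Speaker: 6.52 × 9.8 = 63.9 N down at 0.699 m → arm 0.341 m, τ = 63.9 × 0.341 = 21.79 N·m counterclockwise.
Sign: 15.9 × 9.8 = 155.8 N down at 1.68 m → arm 0.64 m, τ = 155.8 × 0.64 = 99.71 N·m clockwise.
Bucket of sand: 20.3 × 9.8 = 198.9 N down at 1.07 m → arm 0.03 m, τ = 198.9 × 0.03 = 5.967 N·m clockwise.
Net moment of existing loads = 83.89 N·m clockwise.
The crate weighs 21.4 × 9.8 = 209.7 N and must supply an equal counterclockwise moment, so its lever arm about the knife-edge support is 83.89 / 209.7 = 0.4 m.
That puts it at 1.04 − 0.4 = 0.64 m from the left end.

x ≈ 0.64 m from the left end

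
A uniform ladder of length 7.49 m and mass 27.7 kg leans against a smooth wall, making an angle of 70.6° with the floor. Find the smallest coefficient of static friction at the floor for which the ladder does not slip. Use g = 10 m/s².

Take moments about the foot of the ladder.
Ladder weight 27.7×10 = 277 N acts at 3.745 m along the ladder; its horizontal arm is 3.745·cos70.6° = 1.244 m → τ = 344.6 N·m clockwise.
Wall normal N acts horizontally at the top; its moment arm is the height L sinθ = 7.49·sin70.6° = 7.065 m, counterclockwise.
Στ = 0 ⇒ N × 7.065 = 344.6 ⇒ N = 48.78 N.
ΣFx = 0 ⇒ f = N_wall = 48.78 N. ΣFy = 0 ⇒ N_floor = 277 N.
μ_min = f / N_floor = 48.78 / 277 = 0.176.

μ_min ≈ 0.176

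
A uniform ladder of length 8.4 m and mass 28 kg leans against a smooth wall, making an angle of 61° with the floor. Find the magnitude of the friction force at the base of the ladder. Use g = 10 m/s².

f ≈ 77.6 N

Sum moments about the foot of the ladder (the floor normal and friction both act there and drop out).
Ladder weight 28×10 = 280 N acts at 4.2 m along the ladder; its horizontal arm is 4.2·cos61° = 2.036 m → τ = 570.1 N·m clockwise.
Wall normal N acts horizontally at the top; its moment arm is the height L sinθ = 8.4·sin61° = 7.347 m, counterclockwise.
For rotational equilibrium, N × 7.347 = 570.1, so N = 77.6 N.
ΣFx = 0: friction at the foot balances the wall's push, so f = N_wall = 77.6 N.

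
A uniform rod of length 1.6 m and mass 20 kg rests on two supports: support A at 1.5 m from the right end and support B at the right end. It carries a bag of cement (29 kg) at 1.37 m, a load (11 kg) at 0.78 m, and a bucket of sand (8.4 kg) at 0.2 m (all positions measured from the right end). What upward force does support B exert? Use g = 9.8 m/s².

Take moments about support A.
Beam weight: 20 × 9.8 = 196 N down at 0.8 m → arm 0.7 m, τ = 196 × 0.7 = 137.2 N·m clockwise.
Bag of cement: 29 × 9.8 = 284.2 N down at 1.37 m → arm 0.13 m, τ = 284.2 × 0.13 = 36.95 N·m clockwise.
Load: 11 × 9.8 = 107.8 N down at 0.78 m → arm 0.72 m, τ = 107.8 × 0.72 = 77.62 N·m clockwise.
Bucket of sand: 8.4 × 9.8 = 82.32 N down at 0.2 m → arm 1.3 m, τ = 82.32 × 1.3 = 107 N·m clockwise.
Net load moment about support A = 358.8 N·m clockwise.
Reaction R at support B is upward at 0 m, arm 1.5 m → moment R × 1.5 counterclockwise.
Balancing moments: R × 1.5 = 358.8, giving R = 239 N.

R_B ≈ 239 N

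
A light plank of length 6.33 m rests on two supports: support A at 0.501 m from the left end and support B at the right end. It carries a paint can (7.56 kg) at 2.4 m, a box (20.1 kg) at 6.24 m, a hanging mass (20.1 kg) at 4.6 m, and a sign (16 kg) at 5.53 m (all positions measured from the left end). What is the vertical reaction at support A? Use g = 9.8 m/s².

Choose support B as the axis so its reaction then has zero moment arm.
Paint can: 7.56 × 9.8 = 74.09 N down at 2.4 m → arm 3.93 m, τ = 74.09 × 3.93 = 291.2 N·m counterclockwise.
Box: 20.1 × 9.8 = 197 N down at 6.24 m → arm 0.09 m, τ = 197 × 0.09 = 17.73 N·m counterclockwise.
Hanging mass: 20.1 × 9.8 = 197 N down at 4.6 m → arm 1.73 m, τ = 197 × 1.73 = 340.8 N·m counterclockwise.
Sign: 16 × 9.8 = 156.8 N down at 5.53 m → arm 0.8 m, τ = 156.8 × 0.8 = 125.4 N·m counterclockwise.
Net load moment about support B = 775.1 N·m counterclockwise.
Reaction R at support A is upward at 0.501 m, arm 5.829 m → moment R × 5.829 clockwise.
Balancing moments: R × 5.829 = 775.1, giving R = 133 N.

R_A ≈ 133 N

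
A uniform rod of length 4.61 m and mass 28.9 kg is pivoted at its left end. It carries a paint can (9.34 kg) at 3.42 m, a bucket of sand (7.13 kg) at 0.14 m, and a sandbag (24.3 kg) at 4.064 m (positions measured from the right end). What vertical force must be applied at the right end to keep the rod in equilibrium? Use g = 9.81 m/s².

Taking torques about the left end:
Beam weight: 28.9 × 9.81 = 283.5 N down at 2.305 m → arm 2.305 m, τ = 283.5 × 2.305 = 653.5 N·m clockwise.
Paint can: 9.34 × 9.81 = 91.63 N down at 3.42 m → arm 1.19 m, τ = 91.63 × 1.19 = 109 N·m clockwise.
Bucket of sand: 7.13 × 9.81 = 69.95 N down at 0.14 m → arm 4.47 m, τ = 69.95 × 4.47 = 312.7 N·m clockwise.
Sandbag: 24.3 × 9.81 = 238.4 N down at 4.064 m → arm 0.546 m, τ = 238.4 × 0.546 = 130.2 N·m clockwise.
Net moment of the loads = 1205 N·m clockwise.
The upward force F acts at the right end, arm 4.61 m, giving F × 4.61 counterclockwise.
Στ = 0 ⇒ F × 4.61 = 1205 ⇒ F = 1205 / 4.61 = 261 N.

F ≈ 261 N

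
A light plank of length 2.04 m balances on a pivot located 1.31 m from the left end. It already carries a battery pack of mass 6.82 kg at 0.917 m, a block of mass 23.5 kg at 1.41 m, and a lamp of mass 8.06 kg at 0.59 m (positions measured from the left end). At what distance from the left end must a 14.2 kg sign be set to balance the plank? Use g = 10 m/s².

x ≈ 1.74 m from the left end

About the pivot (at 1.31 m from the left end):
Battery pack: 6.82 × 10 = 68.2 N down at 0.917 m → arm 0.393 m, τ = 68.2 × 0.393 = 26.8 N·m counterclockwise.
Block: 23.5 × 10 = 235 N down at 1.41 m → arm 0.1 m, τ = 235 × 0.1 = 23.5 N·m clockwise.
Lamp: 8.06 × 10 = 80.6 N down at 0.59 m → arm 0.72 m, τ = 80.6 × 0.72 = 58.03 N·m counterclockwise.
Net moment of existing loads = 61.33 N·m counterclockwise.
The sign weighs 14.2 × 10 = 142 N and must supply an equal clockwise moment, so its lever arm about the pivot is 61.33 / 142 = 0.432 m.
That puts it at 1.31 + 0.432 = 1.74 m from the left end.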